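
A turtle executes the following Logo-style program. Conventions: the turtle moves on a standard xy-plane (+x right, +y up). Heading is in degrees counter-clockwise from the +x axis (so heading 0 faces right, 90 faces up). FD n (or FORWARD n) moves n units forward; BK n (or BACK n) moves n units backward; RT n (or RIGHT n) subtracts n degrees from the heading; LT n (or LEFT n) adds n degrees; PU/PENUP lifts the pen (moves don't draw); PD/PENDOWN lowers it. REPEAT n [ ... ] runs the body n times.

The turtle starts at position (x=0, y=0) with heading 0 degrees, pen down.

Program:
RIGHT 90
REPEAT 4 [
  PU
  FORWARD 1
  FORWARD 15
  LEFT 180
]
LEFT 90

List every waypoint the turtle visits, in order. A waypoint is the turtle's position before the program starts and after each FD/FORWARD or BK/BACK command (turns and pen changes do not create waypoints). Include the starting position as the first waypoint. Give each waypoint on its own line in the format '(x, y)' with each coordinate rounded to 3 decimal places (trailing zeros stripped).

Executing turtle program step by step:
Start: pos=(0,0), heading=0, pen down
RT 90: heading 0 -> 270
REPEAT 4 [
  -- iteration 1/4 --
  PU: pen up
  FD 1: (0,0) -> (0,-1) [heading=270, move]
  FD 15: (0,-1) -> (0,-16) [heading=270, move]
  LT 180: heading 270 -> 90
  -- iteration 2/4 --
  PU: pen up
  FD 1: (0,-16) -> (0,-15) [heading=90, move]
  FD 15: (0,-15) -> (0,0) [heading=90, move]
  LT 180: heading 90 -> 270
  -- iteration 3/4 --
  PU: pen up
  FD 1: (0,0) -> (0,-1) [heading=270, move]
  FD 15: (0,-1) -> (0,-16) [heading=270, move]
  LT 180: heading 270 -> 90
  -- iteration 4/4 --
  PU: pen up
  FD 1: (0,-16) -> (0,-15) [heading=90, move]
  FD 15: (0,-15) -> (0,0) [heading=90, move]
  LT 180: heading 90 -> 270
]
LT 90: heading 270 -> 0
Final: pos=(0,0), heading=0, 0 segment(s) drawn
Waypoints (9 total):
(0, 0)
(0, -1)
(0, -16)
(0, -15)
(0, 0)
(0, -1)
(0, -16)
(0, -15)
(0, 0)

Answer: (0, 0)
(0, -1)
(0, -16)
(0, -15)
(0, 0)
(0, -1)
(0, -16)
(0, -15)
(0, 0)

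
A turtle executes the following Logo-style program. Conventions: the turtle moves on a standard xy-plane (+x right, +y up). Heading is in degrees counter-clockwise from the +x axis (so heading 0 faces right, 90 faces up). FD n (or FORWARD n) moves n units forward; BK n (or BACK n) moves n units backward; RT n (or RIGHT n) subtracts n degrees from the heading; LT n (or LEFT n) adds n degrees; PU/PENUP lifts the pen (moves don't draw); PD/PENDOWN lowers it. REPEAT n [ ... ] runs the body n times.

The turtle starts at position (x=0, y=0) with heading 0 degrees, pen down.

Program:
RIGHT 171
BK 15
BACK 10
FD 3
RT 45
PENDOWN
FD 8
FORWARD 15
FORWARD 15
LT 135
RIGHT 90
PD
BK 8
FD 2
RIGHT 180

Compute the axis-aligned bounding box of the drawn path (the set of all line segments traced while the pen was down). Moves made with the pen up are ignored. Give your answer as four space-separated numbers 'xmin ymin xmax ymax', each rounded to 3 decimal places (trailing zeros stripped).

Answer: -9.014 0 24.692 27.029

Derivation:
Executing turtle program step by step:
Start: pos=(0,0), heading=0, pen down
RT 171: heading 0 -> 189
BK 15: (0,0) -> (14.815,2.347) [heading=189, draw]
BK 10: (14.815,2.347) -> (24.692,3.911) [heading=189, draw]
FD 3: (24.692,3.911) -> (21.729,3.442) [heading=189, draw]
RT 45: heading 189 -> 144
PD: pen down
FD 8: (21.729,3.442) -> (15.257,8.144) [heading=144, draw]
FD 15: (15.257,8.144) -> (3.122,16.961) [heading=144, draw]
FD 15: (3.122,16.961) -> (-9.014,25.777) [heading=144, draw]
LT 135: heading 144 -> 279
RT 90: heading 279 -> 189
PD: pen down
BK 8: (-9.014,25.777) -> (-1.112,27.029) [heading=189, draw]
FD 2: (-1.112,27.029) -> (-3.087,26.716) [heading=189, draw]
RT 180: heading 189 -> 9
Final: pos=(-3.087,26.716), heading=9, 8 segment(s) drawn

Segment endpoints: x in {-9.014, -3.087, -1.112, 0, 3.122, 14.815, 15.257, 21.729, 24.692}, y in {0, 2.347, 3.442, 3.911, 8.144, 16.961, 25.777, 26.716, 27.029}
xmin=-9.014, ymin=0, xmax=24.692, ymax=27.029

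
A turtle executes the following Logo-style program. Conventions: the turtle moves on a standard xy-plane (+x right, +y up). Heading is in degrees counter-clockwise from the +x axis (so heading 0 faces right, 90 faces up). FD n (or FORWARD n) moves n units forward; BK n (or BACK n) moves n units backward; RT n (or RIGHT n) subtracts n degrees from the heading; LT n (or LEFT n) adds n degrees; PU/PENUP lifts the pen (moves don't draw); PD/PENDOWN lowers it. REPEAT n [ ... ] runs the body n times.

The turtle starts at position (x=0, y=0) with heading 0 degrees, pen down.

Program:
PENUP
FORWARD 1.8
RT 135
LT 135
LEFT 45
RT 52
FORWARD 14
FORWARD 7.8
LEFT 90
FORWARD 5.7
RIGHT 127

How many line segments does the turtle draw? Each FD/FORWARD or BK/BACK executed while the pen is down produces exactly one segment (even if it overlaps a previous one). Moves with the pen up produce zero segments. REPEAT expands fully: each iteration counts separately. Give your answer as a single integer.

Answer: 0

Derivation:
Executing turtle program step by step:
Start: pos=(0,0), heading=0, pen down
PU: pen up
FD 1.8: (0,0) -> (1.8,0) [heading=0, move]
RT 135: heading 0 -> 225
LT 135: heading 225 -> 0
LT 45: heading 0 -> 45
RT 52: heading 45 -> 353
FD 14: (1.8,0) -> (15.696,-1.706) [heading=353, move]
FD 7.8: (15.696,-1.706) -> (23.438,-2.657) [heading=353, move]
LT 90: heading 353 -> 83
FD 5.7: (23.438,-2.657) -> (24.132,3.001) [heading=83, move]
RT 127: heading 83 -> 316
Final: pos=(24.132,3.001), heading=316, 0 segment(s) drawn
Segments drawn: 0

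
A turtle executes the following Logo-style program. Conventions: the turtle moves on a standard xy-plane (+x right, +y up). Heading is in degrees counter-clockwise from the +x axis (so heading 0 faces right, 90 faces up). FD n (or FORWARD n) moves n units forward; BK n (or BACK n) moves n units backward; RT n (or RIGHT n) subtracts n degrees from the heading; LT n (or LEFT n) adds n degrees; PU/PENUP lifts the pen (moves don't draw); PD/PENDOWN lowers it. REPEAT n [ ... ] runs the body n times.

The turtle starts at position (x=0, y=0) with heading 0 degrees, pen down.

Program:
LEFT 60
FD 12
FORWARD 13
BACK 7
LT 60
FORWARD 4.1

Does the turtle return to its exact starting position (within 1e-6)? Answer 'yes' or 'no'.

Executing turtle program step by step:
Start: pos=(0,0), heading=0, pen down
LT 60: heading 0 -> 60
FD 12: (0,0) -> (6,10.392) [heading=60, draw]
FD 13: (6,10.392) -> (12.5,21.651) [heading=60, draw]
BK 7: (12.5,21.651) -> (9,15.588) [heading=60, draw]
LT 60: heading 60 -> 120
FD 4.1: (9,15.588) -> (6.95,19.139) [heading=120, draw]
Final: pos=(6.95,19.139), heading=120, 4 segment(s) drawn

Start position: (0, 0)
Final position: (6.95, 19.139)
Distance = 20.362; >= 1e-6 -> NOT closed

Answer: no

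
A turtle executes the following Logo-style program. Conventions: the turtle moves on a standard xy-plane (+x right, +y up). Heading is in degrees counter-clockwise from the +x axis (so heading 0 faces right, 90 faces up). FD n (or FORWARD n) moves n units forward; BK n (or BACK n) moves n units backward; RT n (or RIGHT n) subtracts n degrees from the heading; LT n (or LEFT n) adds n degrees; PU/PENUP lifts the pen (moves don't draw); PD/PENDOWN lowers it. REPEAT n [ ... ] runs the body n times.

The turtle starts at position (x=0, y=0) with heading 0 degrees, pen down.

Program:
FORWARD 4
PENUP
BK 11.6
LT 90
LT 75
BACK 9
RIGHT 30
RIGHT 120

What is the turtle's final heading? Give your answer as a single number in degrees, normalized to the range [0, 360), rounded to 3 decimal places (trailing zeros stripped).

Answer: 15

Derivation:
Executing turtle program step by step:
Start: pos=(0,0), heading=0, pen down
FD 4: (0,0) -> (4,0) [heading=0, draw]
PU: pen up
BK 11.6: (4,0) -> (-7.6,0) [heading=0, move]
LT 90: heading 0 -> 90
LT 75: heading 90 -> 165
BK 9: (-7.6,0) -> (1.093,-2.329) [heading=165, move]
RT 30: heading 165 -> 135
RT 120: heading 135 -> 15
Final: pos=(1.093,-2.329), heading=15, 1 segment(s) drawn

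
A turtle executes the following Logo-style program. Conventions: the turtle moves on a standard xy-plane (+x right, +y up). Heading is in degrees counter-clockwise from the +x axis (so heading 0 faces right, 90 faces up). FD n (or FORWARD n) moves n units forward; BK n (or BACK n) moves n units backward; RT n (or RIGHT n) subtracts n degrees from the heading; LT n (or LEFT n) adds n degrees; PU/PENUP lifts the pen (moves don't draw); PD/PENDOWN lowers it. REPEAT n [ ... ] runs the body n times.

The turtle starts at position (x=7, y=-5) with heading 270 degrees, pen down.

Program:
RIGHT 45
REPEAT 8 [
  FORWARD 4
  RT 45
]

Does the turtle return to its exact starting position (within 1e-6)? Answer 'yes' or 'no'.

Answer: yes

Derivation:
Executing turtle program step by step:
Start: pos=(7,-5), heading=270, pen down
RT 45: heading 270 -> 225
REPEAT 8 [
  -- iteration 1/8 --
  FD 4: (7,-5) -> (4.172,-7.828) [heading=225, draw]
  RT 45: heading 225 -> 180
  -- iteration 2/8 --
  FD 4: (4.172,-7.828) -> (0.172,-7.828) [heading=180, draw]
  RT 45: heading 180 -> 135
  -- iteration 3/8 --
  FD 4: (0.172,-7.828) -> (-2.657,-5) [heading=135, draw]
  RT 45: heading 135 -> 90
  -- iteration 4/8 --
  FD 4: (-2.657,-5) -> (-2.657,-1) [heading=90, draw]
  RT 45: heading 90 -> 45
  -- iteration 5/8 --
  FD 4: (-2.657,-1) -> (0.172,1.828) [heading=45, draw]
  RT 45: heading 45 -> 0
  -- iteration 6/8 --
  FD 4: (0.172,1.828) -> (4.172,1.828) [heading=0, draw]
  RT 45: heading 0 -> 315
  -- iteration 7/8 --
  FD 4: (4.172,1.828) -> (7,-1) [heading=315, draw]
  RT 45: heading 315 -> 270
  -- iteration 8/8 --
  FD 4: (7,-1) -> (7,-5) [heading=270, draw]
  RT 45: heading 270 -> 225
]
Final: pos=(7,-5), heading=225, 8 segment(s) drawn

Start position: (7, -5)
Final position: (7, -5)
Distance = 0; < 1e-6 -> CLOSED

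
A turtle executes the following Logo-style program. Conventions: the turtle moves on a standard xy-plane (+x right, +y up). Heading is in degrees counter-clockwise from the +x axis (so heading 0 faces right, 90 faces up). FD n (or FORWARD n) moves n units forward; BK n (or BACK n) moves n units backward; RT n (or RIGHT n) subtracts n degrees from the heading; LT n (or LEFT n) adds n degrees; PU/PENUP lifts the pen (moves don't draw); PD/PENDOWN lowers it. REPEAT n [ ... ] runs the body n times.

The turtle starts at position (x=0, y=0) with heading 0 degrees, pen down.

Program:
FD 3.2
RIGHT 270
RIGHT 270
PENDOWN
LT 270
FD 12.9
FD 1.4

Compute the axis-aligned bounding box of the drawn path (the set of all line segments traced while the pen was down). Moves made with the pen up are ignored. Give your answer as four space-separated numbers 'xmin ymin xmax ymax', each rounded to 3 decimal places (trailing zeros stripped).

Executing turtle program step by step:
Start: pos=(0,0), heading=0, pen down
FD 3.2: (0,0) -> (3.2,0) [heading=0, draw]
RT 270: heading 0 -> 90
RT 270: heading 90 -> 180
PD: pen down
LT 270: heading 180 -> 90
FD 12.9: (3.2,0) -> (3.2,12.9) [heading=90, draw]
FD 1.4: (3.2,12.9) -> (3.2,14.3) [heading=90, draw]
Final: pos=(3.2,14.3), heading=90, 3 segment(s) drawn

Segment endpoints: x in {0, 3.2, 3.2, 3.2}, y in {0, 12.9, 14.3}
xmin=0, ymin=0, xmax=3.2, ymax=14.3

Answer: 0 0 3.2 14.3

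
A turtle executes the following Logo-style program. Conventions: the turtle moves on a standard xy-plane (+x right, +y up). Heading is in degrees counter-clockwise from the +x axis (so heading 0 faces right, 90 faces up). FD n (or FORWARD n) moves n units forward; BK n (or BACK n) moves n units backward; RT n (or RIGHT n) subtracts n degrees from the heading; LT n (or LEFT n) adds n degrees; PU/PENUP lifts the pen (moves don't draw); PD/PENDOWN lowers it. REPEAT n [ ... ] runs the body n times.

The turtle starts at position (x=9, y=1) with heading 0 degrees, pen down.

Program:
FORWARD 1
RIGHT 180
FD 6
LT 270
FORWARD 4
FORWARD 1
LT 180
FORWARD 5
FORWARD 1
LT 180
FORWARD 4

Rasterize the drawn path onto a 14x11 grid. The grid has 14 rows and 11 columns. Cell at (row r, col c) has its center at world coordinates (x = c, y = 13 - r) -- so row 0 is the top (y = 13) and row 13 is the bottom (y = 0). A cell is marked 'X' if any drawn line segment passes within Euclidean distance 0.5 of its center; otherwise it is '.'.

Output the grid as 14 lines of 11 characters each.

Answer: ...........
...........
...........
...........
...........
...........
...........
....X......
....X......
....X......
....X......
....X......
....XXXXXXX
....X......

Derivation:
Segment 0: (9,1) -> (10,1)
Segment 1: (10,1) -> (4,1)
Segment 2: (4,1) -> (4,5)
Segment 3: (4,5) -> (4,6)
Segment 4: (4,6) -> (4,1)
Segment 5: (4,1) -> (4,-0)
Segment 6: (4,-0) -> (4,4)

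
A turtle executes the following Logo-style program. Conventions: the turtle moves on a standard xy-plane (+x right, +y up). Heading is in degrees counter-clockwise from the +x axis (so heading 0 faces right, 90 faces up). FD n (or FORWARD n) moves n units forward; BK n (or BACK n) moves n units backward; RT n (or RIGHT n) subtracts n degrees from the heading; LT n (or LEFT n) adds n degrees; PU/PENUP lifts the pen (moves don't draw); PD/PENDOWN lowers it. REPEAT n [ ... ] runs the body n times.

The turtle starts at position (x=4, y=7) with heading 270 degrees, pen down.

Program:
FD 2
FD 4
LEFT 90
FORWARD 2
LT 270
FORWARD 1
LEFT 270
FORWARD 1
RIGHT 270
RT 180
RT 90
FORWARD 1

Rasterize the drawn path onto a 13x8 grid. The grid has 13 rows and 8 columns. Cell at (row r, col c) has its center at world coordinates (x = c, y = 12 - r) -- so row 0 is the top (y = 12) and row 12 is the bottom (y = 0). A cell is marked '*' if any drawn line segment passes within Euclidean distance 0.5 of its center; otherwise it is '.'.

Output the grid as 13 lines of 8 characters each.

Segment 0: (4,7) -> (4,5)
Segment 1: (4,5) -> (4,1)
Segment 2: (4,1) -> (6,1)
Segment 3: (6,1) -> (6,-0)
Segment 4: (6,-0) -> (5,0)
Segment 5: (5,0) -> (6,-0)

Answer: ........
........
........
........
........
....*...
....*...
....*...
....*...
....*...
....*...
....***.
.....**.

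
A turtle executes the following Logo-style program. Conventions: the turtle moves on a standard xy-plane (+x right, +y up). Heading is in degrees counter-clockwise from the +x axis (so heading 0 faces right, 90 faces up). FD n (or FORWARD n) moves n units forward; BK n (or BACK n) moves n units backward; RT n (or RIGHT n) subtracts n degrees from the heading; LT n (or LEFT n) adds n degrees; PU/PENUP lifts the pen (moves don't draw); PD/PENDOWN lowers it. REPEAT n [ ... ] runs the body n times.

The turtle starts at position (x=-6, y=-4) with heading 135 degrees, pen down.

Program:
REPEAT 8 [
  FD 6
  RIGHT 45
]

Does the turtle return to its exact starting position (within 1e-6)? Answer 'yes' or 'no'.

Executing turtle program step by step:
Start: pos=(-6,-4), heading=135, pen down
REPEAT 8 [
  -- iteration 1/8 --
  FD 6: (-6,-4) -> (-10.243,0.243) [heading=135, draw]
  RT 45: heading 135 -> 90
  -- iteration 2/8 --
  FD 6: (-10.243,0.243) -> (-10.243,6.243) [heading=90, draw]
  RT 45: heading 90 -> 45
  -- iteration 3/8 --
  FD 6: (-10.243,6.243) -> (-6,10.485) [heading=45, draw]
  RT 45: heading 45 -> 0
  -- iteration 4/8 --
  FD 6: (-6,10.485) -> (0,10.485) [heading=0, draw]
  RT 45: heading 0 -> 315
  -- iteration 5/8 --
  FD 6: (0,10.485) -> (4.243,6.243) [heading=315, draw]
  RT 45: heading 315 -> 270
  -- iteration 6/8 --
  FD 6: (4.243,6.243) -> (4.243,0.243) [heading=270, draw]
  RT 45: heading 270 -> 225
  -- iteration 7/8 --
  FD 6: (4.243,0.243) -> (0,-4) [heading=225, draw]
  RT 45: heading 225 -> 180
  -- iteration 8/8 --
  FD 6: (0,-4) -> (-6,-4) [heading=180, draw]
  RT 45: heading 180 -> 135
]
Final: pos=(-6,-4), heading=135, 8 segment(s) drawn

Start position: (-6, -4)
Final position: (-6, -4)
Distance = 0; < 1e-6 -> CLOSED

Answer: yes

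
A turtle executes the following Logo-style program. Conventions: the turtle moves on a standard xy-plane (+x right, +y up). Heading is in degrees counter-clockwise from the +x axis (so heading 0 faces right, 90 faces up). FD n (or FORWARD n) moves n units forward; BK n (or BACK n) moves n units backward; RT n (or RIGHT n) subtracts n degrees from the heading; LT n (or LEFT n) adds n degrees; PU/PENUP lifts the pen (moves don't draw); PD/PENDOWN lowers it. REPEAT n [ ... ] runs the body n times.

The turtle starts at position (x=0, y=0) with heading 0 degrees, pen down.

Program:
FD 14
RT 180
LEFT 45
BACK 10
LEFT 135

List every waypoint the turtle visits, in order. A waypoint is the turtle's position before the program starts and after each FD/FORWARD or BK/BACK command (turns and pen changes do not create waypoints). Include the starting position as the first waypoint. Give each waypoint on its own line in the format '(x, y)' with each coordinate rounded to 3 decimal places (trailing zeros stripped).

Answer: (0, 0)
(14, 0)
(21.071, 7.071)

Derivation:
Executing turtle program step by step:
Start: pos=(0,0), heading=0, pen down
FD 14: (0,0) -> (14,0) [heading=0, draw]
RT 180: heading 0 -> 180
LT 45: heading 180 -> 225
BK 10: (14,0) -> (21.071,7.071) [heading=225, draw]
LT 135: heading 225 -> 0
Final: pos=(21.071,7.071), heading=0, 2 segment(s) drawn
Waypoints (3 total):
(0, 0)
(14, 0)
(21.071, 7.071)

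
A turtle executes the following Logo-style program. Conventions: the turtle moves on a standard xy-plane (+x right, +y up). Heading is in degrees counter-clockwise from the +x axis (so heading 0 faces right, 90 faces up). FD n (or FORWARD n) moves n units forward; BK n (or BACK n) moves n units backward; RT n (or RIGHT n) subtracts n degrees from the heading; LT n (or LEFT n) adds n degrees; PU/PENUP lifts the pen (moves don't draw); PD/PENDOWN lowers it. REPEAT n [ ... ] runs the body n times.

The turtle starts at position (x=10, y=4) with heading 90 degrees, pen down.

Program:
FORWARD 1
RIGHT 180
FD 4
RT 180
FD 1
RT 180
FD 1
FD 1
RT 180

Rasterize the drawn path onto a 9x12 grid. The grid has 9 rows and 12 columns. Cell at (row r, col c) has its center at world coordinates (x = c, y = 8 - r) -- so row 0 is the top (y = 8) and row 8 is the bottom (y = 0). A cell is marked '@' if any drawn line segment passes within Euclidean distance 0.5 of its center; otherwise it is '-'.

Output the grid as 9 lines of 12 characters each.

Segment 0: (10,4) -> (10,5)
Segment 1: (10,5) -> (10,1)
Segment 2: (10,1) -> (10,2)
Segment 3: (10,2) -> (10,1)
Segment 4: (10,1) -> (10,0)

Answer: ------------
------------
------------
----------@-
----------@-
----------@-
----------@-
----------@-
----------@-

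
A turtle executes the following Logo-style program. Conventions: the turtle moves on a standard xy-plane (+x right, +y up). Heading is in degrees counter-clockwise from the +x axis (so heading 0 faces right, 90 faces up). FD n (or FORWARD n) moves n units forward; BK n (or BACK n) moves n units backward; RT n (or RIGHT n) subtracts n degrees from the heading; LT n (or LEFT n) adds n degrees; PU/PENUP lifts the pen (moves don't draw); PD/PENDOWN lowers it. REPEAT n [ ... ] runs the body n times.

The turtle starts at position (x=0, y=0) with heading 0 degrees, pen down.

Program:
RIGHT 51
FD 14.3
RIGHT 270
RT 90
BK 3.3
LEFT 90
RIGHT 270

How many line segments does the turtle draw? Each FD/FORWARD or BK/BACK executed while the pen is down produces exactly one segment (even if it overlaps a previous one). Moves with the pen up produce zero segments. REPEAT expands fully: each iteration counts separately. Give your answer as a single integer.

Executing turtle program step by step:
Start: pos=(0,0), heading=0, pen down
RT 51: heading 0 -> 309
FD 14.3: (0,0) -> (8.999,-11.113) [heading=309, draw]
RT 270: heading 309 -> 39
RT 90: heading 39 -> 309
BK 3.3: (8.999,-11.113) -> (6.923,-8.549) [heading=309, draw]
LT 90: heading 309 -> 39
RT 270: heading 39 -> 129
Final: pos=(6.923,-8.549), heading=129, 2 segment(s) drawn
Segments drawn: 2

Answer: 2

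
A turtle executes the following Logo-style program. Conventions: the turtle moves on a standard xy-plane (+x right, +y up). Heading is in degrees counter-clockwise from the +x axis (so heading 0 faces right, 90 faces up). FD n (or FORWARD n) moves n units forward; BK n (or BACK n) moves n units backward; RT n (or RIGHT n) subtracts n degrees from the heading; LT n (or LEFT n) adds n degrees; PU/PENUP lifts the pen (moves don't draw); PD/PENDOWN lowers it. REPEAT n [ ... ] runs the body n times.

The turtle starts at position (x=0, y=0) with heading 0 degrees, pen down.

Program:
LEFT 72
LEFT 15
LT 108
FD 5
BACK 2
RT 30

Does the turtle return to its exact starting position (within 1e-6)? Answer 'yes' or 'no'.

Executing turtle program step by step:
Start: pos=(0,0), heading=0, pen down
LT 72: heading 0 -> 72
LT 15: heading 72 -> 87
LT 108: heading 87 -> 195
FD 5: (0,0) -> (-4.83,-1.294) [heading=195, draw]
BK 2: (-4.83,-1.294) -> (-2.898,-0.776) [heading=195, draw]
RT 30: heading 195 -> 165
Final: pos=(-2.898,-0.776), heading=165, 2 segment(s) drawn

Start position: (0, 0)
Final position: (-2.898, -0.776)
Distance = 3; >= 1e-6 -> NOT closed

Answer: no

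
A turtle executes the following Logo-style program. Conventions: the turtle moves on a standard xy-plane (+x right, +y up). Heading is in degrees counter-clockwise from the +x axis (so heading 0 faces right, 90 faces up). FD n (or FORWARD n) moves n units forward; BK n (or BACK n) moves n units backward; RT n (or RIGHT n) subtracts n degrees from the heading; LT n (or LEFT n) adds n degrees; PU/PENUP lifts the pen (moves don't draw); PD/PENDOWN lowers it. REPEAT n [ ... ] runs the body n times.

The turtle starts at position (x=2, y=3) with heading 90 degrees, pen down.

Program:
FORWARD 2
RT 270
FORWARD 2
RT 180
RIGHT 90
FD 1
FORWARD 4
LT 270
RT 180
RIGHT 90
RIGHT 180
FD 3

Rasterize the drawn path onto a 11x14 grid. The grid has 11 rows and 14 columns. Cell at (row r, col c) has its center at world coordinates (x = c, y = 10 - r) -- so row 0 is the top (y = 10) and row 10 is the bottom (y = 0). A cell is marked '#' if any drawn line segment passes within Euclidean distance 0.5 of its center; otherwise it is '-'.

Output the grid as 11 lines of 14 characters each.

Answer: --------------
--------------
--------------
--------------
--------------
###-----------
#-#-----------
#-#-----------
#-------------
#-------------
#-------------

Derivation:
Segment 0: (2,3) -> (2,5)
Segment 1: (2,5) -> (0,5)
Segment 2: (0,5) -> (0,4)
Segment 3: (0,4) -> (0,0)
Segment 4: (0,0) -> (0,3)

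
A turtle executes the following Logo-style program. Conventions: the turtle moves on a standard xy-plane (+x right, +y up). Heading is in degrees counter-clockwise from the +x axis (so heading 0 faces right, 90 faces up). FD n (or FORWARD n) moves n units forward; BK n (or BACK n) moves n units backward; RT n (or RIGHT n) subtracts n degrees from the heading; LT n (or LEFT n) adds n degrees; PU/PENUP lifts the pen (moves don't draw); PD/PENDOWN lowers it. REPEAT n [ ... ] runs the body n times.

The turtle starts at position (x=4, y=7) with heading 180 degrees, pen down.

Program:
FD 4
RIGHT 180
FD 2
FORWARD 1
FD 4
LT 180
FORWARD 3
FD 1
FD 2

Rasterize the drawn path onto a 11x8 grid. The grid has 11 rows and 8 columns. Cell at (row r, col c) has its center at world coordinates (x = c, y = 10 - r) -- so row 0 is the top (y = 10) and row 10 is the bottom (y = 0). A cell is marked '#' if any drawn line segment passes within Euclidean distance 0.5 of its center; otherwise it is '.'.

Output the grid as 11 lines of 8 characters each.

Answer: ........
........
........
########
........
........
........
........
........
........
........

Derivation:
Segment 0: (4,7) -> (0,7)
Segment 1: (0,7) -> (2,7)
Segment 2: (2,7) -> (3,7)
Segment 3: (3,7) -> (7,7)
Segment 4: (7,7) -> (4,7)
Segment 5: (4,7) -> (3,7)
Segment 6: (3,7) -> (1,7)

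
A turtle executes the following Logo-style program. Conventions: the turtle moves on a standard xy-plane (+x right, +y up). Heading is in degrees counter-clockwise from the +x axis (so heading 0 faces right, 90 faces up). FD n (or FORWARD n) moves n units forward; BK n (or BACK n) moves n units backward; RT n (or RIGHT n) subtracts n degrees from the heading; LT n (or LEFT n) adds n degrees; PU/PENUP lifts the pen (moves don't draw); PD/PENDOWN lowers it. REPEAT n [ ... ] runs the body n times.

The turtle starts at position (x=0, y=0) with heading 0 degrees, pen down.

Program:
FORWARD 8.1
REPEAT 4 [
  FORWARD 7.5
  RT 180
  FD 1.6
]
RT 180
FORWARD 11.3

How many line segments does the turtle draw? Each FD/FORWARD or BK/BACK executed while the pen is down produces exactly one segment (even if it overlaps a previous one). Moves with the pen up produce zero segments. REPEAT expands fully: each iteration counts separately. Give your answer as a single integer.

Answer: 10

Derivation:
Executing turtle program step by step:
Start: pos=(0,0), heading=0, pen down
FD 8.1: (0,0) -> (8.1,0) [heading=0, draw]
REPEAT 4 [
  -- iteration 1/4 --
  FD 7.5: (8.1,0) -> (15.6,0) [heading=0, draw]
  RT 180: heading 0 -> 180
  FD 1.6: (15.6,0) -> (14,0) [heading=180, draw]
  -- iteration 2/4 --
  FD 7.5: (14,0) -> (6.5,0) [heading=180, draw]
  RT 180: heading 180 -> 0
  FD 1.6: (6.5,0) -> (8.1,0) [heading=0, draw]
  -- iteration 3/4 --
  FD 7.5: (8.1,0) -> (15.6,0) [heading=0, draw]
  RT 180: heading 0 -> 180
  FD 1.6: (15.6,0) -> (14,0) [heading=180, draw]
  -- iteration 4/4 --
  FD 7.5: (14,0) -> (6.5,0) [heading=180, draw]
  RT 180: heading 180 -> 0
  FD 1.6: (6.5,0) -> (8.1,0) [heading=0, draw]
]
RT 180: heading 0 -> 180
FD 11.3: (8.1,0) -> (-3.2,0) [heading=180, draw]
Final: pos=(-3.2,0), heading=180, 10 segment(s) drawn
Segments drawn: 10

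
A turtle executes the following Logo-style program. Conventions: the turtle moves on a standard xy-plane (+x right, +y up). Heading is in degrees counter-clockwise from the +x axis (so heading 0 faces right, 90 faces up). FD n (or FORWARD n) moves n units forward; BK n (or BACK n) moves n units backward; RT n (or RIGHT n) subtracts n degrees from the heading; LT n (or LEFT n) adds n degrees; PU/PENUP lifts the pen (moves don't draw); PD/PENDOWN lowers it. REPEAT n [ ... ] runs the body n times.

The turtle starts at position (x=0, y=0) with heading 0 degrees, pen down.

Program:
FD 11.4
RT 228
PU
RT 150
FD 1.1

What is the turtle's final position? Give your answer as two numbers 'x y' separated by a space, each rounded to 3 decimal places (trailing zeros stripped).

Executing turtle program step by step:
Start: pos=(0,0), heading=0, pen down
FD 11.4: (0,0) -> (11.4,0) [heading=0, draw]
RT 228: heading 0 -> 132
PU: pen up
RT 150: heading 132 -> 342
FD 1.1: (11.4,0) -> (12.446,-0.34) [heading=342, move]
Final: pos=(12.446,-0.34), heading=342, 1 segment(s) drawn

Answer: 12.446 -0.34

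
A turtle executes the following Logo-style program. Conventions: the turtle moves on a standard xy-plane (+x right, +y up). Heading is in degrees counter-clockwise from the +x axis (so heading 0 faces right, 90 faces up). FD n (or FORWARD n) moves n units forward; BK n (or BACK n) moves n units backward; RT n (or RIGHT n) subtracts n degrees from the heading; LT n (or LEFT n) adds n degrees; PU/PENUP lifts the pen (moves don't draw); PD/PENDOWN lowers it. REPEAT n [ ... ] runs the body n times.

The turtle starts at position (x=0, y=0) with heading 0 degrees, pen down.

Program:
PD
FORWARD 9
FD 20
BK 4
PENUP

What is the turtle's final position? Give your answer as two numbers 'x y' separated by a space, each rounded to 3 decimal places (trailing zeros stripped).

Answer: 25 0

Derivation:
Executing turtle program step by step:
Start: pos=(0,0), heading=0, pen down
PD: pen down
FD 9: (0,0) -> (9,0) [heading=0, draw]
FD 20: (9,0) -> (29,0) [heading=0, draw]
BK 4: (29,0) -> (25,0) [heading=0, draw]
PU: pen up
Final: pos=(25,0), heading=0, 3 segment(s) drawn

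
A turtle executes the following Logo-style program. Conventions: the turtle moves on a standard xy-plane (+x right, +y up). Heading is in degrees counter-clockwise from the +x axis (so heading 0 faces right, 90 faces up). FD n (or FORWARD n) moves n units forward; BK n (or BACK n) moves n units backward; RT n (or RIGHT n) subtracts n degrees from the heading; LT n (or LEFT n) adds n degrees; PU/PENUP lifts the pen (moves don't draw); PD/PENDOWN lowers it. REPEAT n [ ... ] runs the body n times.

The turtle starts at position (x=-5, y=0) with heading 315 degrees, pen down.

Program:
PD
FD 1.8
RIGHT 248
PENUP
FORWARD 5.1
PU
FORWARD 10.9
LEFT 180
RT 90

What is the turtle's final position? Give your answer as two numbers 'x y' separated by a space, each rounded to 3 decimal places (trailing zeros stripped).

Answer: 2.524 13.455

Derivation:
Executing turtle program step by step:
Start: pos=(-5,0), heading=315, pen down
PD: pen down
FD 1.8: (-5,0) -> (-3.727,-1.273) [heading=315, draw]
RT 248: heading 315 -> 67
PU: pen up
FD 5.1: (-3.727,-1.273) -> (-1.734,3.422) [heading=67, move]
PU: pen up
FD 10.9: (-1.734,3.422) -> (2.524,13.455) [heading=67, move]
LT 180: heading 67 -> 247
RT 90: heading 247 -> 157
Final: pos=(2.524,13.455), heading=157, 1 segment(s) drawn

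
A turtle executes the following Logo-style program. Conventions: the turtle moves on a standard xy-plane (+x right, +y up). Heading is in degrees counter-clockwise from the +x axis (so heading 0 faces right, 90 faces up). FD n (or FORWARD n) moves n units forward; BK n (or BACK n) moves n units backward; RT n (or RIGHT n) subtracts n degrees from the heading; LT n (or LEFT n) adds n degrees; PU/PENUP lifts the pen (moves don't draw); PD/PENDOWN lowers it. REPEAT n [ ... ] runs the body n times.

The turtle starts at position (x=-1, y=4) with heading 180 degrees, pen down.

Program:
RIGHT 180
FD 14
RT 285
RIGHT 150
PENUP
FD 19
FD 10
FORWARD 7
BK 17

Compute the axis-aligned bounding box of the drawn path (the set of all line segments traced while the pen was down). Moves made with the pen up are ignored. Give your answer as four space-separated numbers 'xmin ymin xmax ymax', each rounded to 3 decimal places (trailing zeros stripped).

Answer: -1 4 13 4

Derivation:
Executing turtle program step by step:
Start: pos=(-1,4), heading=180, pen down
RT 180: heading 180 -> 0
FD 14: (-1,4) -> (13,4) [heading=0, draw]
RT 285: heading 0 -> 75
RT 150: heading 75 -> 285
PU: pen up
FD 19: (13,4) -> (17.918,-14.353) [heading=285, move]
FD 10: (17.918,-14.353) -> (20.506,-24.012) [heading=285, move]
FD 7: (20.506,-24.012) -> (22.317,-30.773) [heading=285, move]
BK 17: (22.317,-30.773) -> (17.918,-14.353) [heading=285, move]
Final: pos=(17.918,-14.353), heading=285, 1 segment(s) drawn

Segment endpoints: x in {-1, 13}, y in {4}
xmin=-1, ymin=4, xmax=13, ymax=4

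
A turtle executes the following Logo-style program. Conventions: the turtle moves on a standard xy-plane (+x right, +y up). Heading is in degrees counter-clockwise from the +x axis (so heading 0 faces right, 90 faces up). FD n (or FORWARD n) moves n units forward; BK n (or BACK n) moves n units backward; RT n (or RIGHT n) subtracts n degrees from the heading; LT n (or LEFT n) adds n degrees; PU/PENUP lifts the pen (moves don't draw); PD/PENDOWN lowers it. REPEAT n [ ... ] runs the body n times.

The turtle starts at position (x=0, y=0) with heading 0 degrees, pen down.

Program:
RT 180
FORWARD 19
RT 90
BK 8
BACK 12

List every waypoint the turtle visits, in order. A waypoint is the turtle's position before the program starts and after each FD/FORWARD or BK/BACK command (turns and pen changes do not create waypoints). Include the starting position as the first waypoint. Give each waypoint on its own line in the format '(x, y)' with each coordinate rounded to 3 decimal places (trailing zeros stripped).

Executing turtle program step by step:
Start: pos=(0,0), heading=0, pen down
RT 180: heading 0 -> 180
FD 19: (0,0) -> (-19,0) [heading=180, draw]
RT 90: heading 180 -> 90
BK 8: (-19,0) -> (-19,-8) [heading=90, draw]
BK 12: (-19,-8) -> (-19,-20) [heading=90, draw]
Final: pos=(-19,-20), heading=90, 3 segment(s) drawn
Waypoints (4 total):
(0, 0)
(-19, 0)
(-19, -8)
(-19, -20)

Answer: (0, 0)
(-19, 0)
(-19, -8)
(-19, -20)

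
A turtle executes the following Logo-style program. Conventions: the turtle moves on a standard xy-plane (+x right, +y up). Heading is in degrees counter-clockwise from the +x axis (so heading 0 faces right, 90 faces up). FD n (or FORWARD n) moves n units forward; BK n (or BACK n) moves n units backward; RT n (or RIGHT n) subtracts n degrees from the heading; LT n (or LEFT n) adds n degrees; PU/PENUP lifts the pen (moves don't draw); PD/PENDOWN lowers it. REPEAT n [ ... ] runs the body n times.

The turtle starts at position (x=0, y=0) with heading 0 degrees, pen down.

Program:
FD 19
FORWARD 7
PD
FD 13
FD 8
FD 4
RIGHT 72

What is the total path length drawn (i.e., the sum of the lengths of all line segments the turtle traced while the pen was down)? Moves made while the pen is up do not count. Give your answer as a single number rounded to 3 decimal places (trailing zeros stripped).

Answer: 51

Derivation:
Executing turtle program step by step:
Start: pos=(0,0), heading=0, pen down
FD 19: (0,0) -> (19,0) [heading=0, draw]
FD 7: (19,0) -> (26,0) [heading=0, draw]
PD: pen down
FD 13: (26,0) -> (39,0) [heading=0, draw]
FD 8: (39,0) -> (47,0) [heading=0, draw]
FD 4: (47,0) -> (51,0) [heading=0, draw]
RT 72: heading 0 -> 288
Final: pos=(51,0), heading=288, 5 segment(s) drawn

Segment lengths:
  seg 1: (0,0) -> (19,0), length = 19
  seg 2: (19,0) -> (26,0), length = 7
  seg 3: (26,0) -> (39,0), length = 13
  seg 4: (39,0) -> (47,0), length = 8
  seg 5: (47,0) -> (51,0), length = 4
Total = 51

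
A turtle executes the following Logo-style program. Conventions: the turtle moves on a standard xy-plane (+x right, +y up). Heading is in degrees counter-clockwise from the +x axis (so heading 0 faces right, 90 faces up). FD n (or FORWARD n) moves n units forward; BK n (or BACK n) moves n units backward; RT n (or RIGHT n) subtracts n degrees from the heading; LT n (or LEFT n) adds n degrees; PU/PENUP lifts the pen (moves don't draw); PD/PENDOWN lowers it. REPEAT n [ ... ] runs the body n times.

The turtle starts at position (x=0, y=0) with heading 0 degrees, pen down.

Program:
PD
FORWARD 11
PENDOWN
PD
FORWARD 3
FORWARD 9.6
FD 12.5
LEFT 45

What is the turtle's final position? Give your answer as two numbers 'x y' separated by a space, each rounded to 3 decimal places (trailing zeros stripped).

Executing turtle program step by step:
Start: pos=(0,0), heading=0, pen down
PD: pen down
FD 11: (0,0) -> (11,0) [heading=0, draw]
PD: pen down
PD: pen down
FD 3: (11,0) -> (14,0) [heading=0, draw]
FD 9.6: (14,0) -> (23.6,0) [heading=0, draw]
FD 12.5: (23.6,0) -> (36.1,0) [heading=0, draw]
LT 45: heading 0 -> 45
Final: pos=(36.1,0), heading=45, 4 segment(s) drawn

Answer: 36.1 0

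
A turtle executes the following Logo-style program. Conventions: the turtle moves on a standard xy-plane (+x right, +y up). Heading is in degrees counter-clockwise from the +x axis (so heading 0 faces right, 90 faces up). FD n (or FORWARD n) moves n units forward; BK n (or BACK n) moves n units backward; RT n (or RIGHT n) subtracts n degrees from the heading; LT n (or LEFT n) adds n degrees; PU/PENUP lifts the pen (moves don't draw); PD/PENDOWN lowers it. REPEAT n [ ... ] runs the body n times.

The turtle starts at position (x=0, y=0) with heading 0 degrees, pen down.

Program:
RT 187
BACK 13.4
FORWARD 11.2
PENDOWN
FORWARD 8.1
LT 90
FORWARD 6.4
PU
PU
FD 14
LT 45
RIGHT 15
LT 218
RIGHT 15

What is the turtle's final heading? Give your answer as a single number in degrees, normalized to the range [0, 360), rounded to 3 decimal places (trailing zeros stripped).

Answer: 136

Derivation:
Executing turtle program step by step:
Start: pos=(0,0), heading=0, pen down
RT 187: heading 0 -> 173
BK 13.4: (0,0) -> (13.3,-1.633) [heading=173, draw]
FD 11.2: (13.3,-1.633) -> (2.184,-0.268) [heading=173, draw]
PD: pen down
FD 8.1: (2.184,-0.268) -> (-5.856,0.719) [heading=173, draw]
LT 90: heading 173 -> 263
FD 6.4: (-5.856,0.719) -> (-6.636,-5.633) [heading=263, draw]
PU: pen up
PU: pen up
FD 14: (-6.636,-5.633) -> (-8.342,-19.529) [heading=263, move]
LT 45: heading 263 -> 308
RT 15: heading 308 -> 293
LT 218: heading 293 -> 151
RT 15: heading 151 -> 136
Final: pos=(-8.342,-19.529), heading=136, 4 segment(s) drawn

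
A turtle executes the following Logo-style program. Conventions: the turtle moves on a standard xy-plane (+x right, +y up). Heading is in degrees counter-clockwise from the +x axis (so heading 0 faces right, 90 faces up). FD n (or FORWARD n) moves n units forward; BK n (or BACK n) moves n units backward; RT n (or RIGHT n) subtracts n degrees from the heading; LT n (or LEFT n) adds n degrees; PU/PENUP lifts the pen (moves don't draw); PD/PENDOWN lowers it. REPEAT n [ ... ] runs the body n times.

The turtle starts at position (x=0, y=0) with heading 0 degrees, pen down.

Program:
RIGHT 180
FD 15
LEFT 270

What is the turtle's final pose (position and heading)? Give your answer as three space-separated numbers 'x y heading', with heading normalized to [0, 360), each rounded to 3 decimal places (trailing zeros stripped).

Answer: -15 0 90

Derivation:
Executing turtle program step by step:
Start: pos=(0,0), heading=0, pen down
RT 180: heading 0 -> 180
FD 15: (0,0) -> (-15,0) [heading=180, draw]
LT 270: heading 180 -> 90
Final: pos=(-15,0), heading=90, 1 segment(s) drawn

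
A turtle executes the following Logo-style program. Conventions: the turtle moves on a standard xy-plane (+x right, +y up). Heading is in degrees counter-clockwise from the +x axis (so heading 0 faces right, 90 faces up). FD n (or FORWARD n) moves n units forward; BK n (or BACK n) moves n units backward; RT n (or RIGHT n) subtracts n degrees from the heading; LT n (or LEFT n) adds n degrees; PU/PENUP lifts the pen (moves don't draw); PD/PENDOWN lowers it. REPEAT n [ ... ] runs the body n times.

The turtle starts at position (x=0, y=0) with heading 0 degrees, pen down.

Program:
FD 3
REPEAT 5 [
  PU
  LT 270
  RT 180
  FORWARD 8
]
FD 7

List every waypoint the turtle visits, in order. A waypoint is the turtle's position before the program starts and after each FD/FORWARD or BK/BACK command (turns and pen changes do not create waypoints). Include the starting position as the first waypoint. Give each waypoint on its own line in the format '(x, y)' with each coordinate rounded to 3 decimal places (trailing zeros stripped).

Answer: (0, 0)
(3, 0)
(3, 8)
(-5, 8)
(-5, 0)
(3, 0)
(3, 8)
(3, 15)

Derivation:
Executing turtle program step by step:
Start: pos=(0,0), heading=0, pen down
FD 3: (0,0) -> (3,0) [heading=0, draw]
REPEAT 5 [
  -- iteration 1/5 --
  PU: pen up
  LT 270: heading 0 -> 270
  RT 180: heading 270 -> 90
  FD 8: (3,0) -> (3,8) [heading=90, move]
  -- iteration 2/5 --
  PU: pen up
  LT 270: heading 90 -> 0
  RT 180: heading 0 -> 180
  FD 8: (3,8) -> (-5,8) [heading=180, move]
  -- iteration 3/5 --
  PU: pen up
  LT 270: heading 180 -> 90
  RT 180: heading 90 -> 270
  FD 8: (-5,8) -> (-5,0) [heading=270, move]
  -- iteration 4/5 --
  PU: pen up
  LT 270: heading 270 -> 180
  RT 180: heading 180 -> 0
  FD 8: (-5,0) -> (3,0) [heading=0, move]
  -- iteration 5/5 --
  PU: pen up
  LT 270: heading 0 -> 270
  RT 180: heading 270 -> 90
  FD 8: (3,0) -> (3,8) [heading=90, move]
]
FD 7: (3,8) -> (3,15) [heading=90, move]
Final: pos=(3,15), heading=90, 1 segment(s) drawn
Waypoints (8 total):
(0, 0)
(3, 0)
(3, 8)
(-5, 8)
(-5, 0)
(3, 0)
(3, 8)
(3, 15)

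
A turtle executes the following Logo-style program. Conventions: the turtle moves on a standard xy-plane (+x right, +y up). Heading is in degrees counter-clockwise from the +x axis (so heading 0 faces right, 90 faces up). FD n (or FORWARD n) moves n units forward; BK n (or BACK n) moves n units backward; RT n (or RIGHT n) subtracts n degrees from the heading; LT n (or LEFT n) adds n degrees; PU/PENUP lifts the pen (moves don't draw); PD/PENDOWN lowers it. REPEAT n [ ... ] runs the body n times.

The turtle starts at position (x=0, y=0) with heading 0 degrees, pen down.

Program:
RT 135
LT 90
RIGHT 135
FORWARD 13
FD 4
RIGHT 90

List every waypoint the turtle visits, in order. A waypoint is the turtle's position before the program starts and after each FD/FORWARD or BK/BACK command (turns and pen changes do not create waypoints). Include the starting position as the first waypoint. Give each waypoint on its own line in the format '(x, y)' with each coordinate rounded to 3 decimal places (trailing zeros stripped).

Executing turtle program step by step:
Start: pos=(0,0), heading=0, pen down
RT 135: heading 0 -> 225
LT 90: heading 225 -> 315
RT 135: heading 315 -> 180
FD 13: (0,0) -> (-13,0) [heading=180, draw]
FD 4: (-13,0) -> (-17,0) [heading=180, draw]
RT 90: heading 180 -> 90
Final: pos=(-17,0), heading=90, 2 segment(s) drawn
Waypoints (3 total):
(0, 0)
(-13, 0)
(-17, 0)

Answer: (0, 0)
(-13, 0)
(-17, 0)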